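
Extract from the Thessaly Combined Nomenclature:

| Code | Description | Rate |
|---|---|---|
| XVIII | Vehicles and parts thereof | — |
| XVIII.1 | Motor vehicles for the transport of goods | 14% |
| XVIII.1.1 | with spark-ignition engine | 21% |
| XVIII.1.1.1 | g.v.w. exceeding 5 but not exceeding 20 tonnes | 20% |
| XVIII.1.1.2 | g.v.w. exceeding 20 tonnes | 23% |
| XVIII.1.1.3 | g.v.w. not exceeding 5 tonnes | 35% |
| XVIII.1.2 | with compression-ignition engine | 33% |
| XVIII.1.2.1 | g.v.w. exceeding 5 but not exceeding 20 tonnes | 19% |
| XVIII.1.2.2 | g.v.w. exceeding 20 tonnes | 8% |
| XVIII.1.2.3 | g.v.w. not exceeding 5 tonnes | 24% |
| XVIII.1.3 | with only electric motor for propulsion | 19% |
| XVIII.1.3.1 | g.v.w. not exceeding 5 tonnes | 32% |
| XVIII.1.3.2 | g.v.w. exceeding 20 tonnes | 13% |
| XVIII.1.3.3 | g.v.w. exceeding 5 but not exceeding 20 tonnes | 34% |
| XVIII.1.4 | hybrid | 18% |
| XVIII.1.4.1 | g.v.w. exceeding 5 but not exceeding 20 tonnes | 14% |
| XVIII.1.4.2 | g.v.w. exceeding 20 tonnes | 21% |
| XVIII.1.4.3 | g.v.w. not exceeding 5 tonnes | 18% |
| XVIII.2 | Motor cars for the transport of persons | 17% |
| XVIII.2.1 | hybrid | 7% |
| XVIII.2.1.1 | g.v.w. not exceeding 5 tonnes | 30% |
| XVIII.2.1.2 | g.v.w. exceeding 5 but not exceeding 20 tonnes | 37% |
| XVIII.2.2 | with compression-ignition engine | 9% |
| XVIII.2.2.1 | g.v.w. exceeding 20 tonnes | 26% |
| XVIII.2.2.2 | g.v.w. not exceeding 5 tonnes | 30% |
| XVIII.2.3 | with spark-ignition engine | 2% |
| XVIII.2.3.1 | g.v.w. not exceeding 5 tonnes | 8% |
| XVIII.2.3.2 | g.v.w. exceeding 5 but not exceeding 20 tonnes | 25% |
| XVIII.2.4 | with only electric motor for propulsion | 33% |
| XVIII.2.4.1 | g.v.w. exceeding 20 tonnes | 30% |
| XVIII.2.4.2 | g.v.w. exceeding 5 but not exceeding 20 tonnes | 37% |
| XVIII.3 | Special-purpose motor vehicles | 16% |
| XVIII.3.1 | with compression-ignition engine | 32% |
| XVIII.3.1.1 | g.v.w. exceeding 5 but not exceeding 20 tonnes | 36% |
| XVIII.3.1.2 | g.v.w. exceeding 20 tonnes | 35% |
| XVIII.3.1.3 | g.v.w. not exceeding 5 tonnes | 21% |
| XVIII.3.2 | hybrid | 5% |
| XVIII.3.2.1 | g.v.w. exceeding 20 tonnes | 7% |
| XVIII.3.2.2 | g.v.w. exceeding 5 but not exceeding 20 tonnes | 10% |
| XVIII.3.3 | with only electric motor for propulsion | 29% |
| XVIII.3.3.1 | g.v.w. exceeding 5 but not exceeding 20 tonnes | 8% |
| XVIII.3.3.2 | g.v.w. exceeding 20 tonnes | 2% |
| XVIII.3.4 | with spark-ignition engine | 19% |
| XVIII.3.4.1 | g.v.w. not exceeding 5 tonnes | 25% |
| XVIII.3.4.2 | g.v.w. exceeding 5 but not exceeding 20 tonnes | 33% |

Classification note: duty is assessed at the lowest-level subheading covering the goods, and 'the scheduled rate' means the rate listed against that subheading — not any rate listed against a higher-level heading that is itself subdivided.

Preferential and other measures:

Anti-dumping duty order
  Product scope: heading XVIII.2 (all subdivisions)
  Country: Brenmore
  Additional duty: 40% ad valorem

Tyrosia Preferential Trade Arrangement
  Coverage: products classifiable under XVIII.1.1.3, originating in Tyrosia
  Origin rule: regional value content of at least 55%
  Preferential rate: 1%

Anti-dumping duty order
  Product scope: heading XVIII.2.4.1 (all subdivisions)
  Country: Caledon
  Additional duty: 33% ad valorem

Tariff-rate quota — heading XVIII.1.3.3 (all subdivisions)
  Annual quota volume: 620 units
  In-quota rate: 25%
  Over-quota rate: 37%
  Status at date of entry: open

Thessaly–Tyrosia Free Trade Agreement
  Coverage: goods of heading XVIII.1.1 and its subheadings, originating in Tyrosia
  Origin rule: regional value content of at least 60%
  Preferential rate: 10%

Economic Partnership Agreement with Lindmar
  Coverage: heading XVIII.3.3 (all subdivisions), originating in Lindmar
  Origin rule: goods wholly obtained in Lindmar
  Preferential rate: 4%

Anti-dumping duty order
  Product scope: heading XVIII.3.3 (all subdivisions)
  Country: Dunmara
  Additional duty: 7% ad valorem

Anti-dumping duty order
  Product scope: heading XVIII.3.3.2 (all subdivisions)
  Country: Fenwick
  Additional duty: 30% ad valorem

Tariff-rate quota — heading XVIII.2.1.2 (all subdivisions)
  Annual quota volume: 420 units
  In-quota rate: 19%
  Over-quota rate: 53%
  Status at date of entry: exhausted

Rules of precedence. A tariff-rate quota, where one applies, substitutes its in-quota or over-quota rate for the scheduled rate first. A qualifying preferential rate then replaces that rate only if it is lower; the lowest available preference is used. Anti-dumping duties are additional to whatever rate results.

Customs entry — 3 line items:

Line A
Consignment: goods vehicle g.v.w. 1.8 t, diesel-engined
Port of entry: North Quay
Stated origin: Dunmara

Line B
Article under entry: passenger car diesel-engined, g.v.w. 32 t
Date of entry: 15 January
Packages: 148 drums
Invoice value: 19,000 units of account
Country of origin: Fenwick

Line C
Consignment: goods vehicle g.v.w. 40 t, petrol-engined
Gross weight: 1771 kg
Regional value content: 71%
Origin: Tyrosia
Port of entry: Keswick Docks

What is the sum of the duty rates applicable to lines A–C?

60%

Line A: goods vehicle → XVIII.1; diesel-engined → XVIII.1.2; g.v.w. 1.8 t → XVIII.1.2.3. Scheduled 24%. No special measure applies. → 24%.
Line B: passenger car → XVIII.2; diesel-engined → XVIII.2.2; g.v.w. 32 t → XVIII.2.2.1. Scheduled 26%. No special measure applies. → 26%.
Line C: goods vehicle → XVIII.1; petrol-engined → XVIII.1.1; g.v.w. 40 t → XVIII.1.1.2. Scheduled 23%. Tyrosia agreement on XVIII.1.1.3: XVIII.1.1.2 not covered; Tyrosia agreement on XVIII.1.1: RVC ≥ 60% → 10% available; preferential 10%. → 10%.
Sum: 24% + 26% + 10% = 60%.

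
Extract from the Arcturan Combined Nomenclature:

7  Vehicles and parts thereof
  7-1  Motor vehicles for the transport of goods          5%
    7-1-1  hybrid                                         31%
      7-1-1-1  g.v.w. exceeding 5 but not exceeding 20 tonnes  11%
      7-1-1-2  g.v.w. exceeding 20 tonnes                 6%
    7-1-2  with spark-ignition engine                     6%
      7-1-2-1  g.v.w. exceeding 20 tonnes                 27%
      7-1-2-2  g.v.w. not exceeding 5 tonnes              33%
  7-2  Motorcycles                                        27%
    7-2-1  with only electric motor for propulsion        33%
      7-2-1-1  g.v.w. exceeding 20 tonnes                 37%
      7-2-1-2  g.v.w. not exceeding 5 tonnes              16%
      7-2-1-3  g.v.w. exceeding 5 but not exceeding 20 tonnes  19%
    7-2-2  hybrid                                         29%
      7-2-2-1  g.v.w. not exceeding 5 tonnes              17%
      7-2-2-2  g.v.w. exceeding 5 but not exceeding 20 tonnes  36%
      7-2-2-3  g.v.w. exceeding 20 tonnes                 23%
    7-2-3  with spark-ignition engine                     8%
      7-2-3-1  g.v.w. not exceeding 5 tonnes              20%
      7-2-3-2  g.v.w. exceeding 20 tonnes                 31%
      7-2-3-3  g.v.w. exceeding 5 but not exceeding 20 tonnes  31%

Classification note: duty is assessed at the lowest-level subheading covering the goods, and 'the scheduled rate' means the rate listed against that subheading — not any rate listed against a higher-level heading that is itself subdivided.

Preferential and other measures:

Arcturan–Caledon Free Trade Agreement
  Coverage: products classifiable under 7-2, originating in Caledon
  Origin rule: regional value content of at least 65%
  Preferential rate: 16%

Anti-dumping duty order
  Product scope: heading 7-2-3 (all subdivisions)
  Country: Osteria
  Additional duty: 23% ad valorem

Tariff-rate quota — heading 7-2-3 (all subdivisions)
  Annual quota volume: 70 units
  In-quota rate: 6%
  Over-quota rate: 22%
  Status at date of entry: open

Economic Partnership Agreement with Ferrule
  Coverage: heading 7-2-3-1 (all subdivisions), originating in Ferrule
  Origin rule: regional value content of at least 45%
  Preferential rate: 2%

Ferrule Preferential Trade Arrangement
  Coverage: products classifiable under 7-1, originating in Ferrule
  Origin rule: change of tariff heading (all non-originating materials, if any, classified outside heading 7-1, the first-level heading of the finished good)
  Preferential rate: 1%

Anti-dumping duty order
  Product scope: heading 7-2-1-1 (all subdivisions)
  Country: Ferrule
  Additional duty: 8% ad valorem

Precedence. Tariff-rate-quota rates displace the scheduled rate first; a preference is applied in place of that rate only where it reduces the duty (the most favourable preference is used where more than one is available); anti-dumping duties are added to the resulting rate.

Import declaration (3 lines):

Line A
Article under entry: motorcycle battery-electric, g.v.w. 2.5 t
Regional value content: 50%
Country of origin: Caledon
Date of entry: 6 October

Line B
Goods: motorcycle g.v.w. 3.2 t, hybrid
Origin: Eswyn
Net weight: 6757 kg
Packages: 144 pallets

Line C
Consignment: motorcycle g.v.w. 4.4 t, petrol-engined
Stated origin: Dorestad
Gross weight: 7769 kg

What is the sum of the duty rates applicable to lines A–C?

Line A: motorcycle → 7-2; battery-electric → 7-2-1; g.v.w. 2.5 t → 7-2-1-2. Scheduled 16%. Caledon agreement on 7-2: RVC < 65%. → 16%.
Line B: motorcycle → 7-2; hybrid → 7-2-2; g.v.w. 3.2 t → 7-2-2-1. Scheduled 17%. No special measure applies. → 17%.
Line C: motorcycle → 7-2; petrol-engined → 7-2-3; g.v.w. 4.4 t → 7-2-3-1. Scheduled 20%. quota on 7-2-3 open → in-quota 6%. → 6%.
Sum: 16% + 17% + 6% = 39%.

39%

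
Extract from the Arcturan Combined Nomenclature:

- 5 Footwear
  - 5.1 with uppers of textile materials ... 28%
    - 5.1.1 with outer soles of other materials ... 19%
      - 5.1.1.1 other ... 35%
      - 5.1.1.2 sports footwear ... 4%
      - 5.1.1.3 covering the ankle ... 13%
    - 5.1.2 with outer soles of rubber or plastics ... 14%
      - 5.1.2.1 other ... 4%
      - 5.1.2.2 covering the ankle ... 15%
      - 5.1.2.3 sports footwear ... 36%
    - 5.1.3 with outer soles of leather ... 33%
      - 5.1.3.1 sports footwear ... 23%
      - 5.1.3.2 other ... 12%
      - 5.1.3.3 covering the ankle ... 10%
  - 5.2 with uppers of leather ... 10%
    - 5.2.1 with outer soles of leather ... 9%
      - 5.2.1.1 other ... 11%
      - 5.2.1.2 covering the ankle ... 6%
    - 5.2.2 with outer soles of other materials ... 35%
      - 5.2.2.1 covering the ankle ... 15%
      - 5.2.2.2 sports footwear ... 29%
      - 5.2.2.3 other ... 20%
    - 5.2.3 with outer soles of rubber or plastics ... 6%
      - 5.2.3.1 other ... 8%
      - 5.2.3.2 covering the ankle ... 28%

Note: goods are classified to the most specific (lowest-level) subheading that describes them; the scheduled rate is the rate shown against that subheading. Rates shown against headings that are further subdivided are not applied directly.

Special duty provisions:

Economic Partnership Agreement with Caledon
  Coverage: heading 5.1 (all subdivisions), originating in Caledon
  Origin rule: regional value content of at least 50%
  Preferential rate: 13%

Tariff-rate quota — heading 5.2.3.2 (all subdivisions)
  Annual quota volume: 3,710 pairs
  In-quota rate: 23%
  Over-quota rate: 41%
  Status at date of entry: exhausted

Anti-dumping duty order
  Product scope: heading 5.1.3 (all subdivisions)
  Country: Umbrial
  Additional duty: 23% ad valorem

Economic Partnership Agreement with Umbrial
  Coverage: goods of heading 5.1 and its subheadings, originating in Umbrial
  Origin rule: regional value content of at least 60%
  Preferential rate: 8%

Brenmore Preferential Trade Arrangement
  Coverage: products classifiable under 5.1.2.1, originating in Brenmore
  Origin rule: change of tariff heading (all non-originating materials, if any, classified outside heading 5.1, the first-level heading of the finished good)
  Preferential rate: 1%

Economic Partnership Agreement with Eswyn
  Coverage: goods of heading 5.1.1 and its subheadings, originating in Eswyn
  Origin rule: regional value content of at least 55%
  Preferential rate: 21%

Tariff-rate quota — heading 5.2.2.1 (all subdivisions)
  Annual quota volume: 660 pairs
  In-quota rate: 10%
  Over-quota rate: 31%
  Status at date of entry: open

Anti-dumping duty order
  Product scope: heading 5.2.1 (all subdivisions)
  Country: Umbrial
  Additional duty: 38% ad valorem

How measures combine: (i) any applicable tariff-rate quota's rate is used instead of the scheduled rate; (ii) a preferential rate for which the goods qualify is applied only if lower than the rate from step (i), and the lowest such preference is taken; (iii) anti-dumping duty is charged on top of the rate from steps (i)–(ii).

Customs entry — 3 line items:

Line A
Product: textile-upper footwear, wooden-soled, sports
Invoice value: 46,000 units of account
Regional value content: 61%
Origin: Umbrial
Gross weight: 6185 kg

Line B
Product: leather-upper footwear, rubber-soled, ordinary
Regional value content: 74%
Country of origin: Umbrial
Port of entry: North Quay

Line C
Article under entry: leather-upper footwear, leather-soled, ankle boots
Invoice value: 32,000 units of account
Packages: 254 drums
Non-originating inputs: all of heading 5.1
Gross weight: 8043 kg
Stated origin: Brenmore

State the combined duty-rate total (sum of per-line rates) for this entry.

18%

Line A: textile-upper → 5.1; wooden-soled → 5.1.1; sports → 5.1.1.2. Scheduled 4%. Umbrial agreement on 5.1: RVC ≥ 60% → 8% available; preference 8% not lower than 4% → no reduction. → 4%.
Line B: leather-upper → 5.2; rubber-soled → 5.2.3; ordinary → 5.2.3.1. Scheduled 8%. Umbrial agreement on 5.1: 5.2.3.1 not covered. → 8%.
Line C: leather-upper → 5.2; leather-soled → 5.2.1; ankle boots → 5.2.1.2. Scheduled 6%. Brenmore agreement on 5.1.2.1: 5.2.1.2 not covered. → 6%.
Sum: 4% + 8% + 6% = 18%.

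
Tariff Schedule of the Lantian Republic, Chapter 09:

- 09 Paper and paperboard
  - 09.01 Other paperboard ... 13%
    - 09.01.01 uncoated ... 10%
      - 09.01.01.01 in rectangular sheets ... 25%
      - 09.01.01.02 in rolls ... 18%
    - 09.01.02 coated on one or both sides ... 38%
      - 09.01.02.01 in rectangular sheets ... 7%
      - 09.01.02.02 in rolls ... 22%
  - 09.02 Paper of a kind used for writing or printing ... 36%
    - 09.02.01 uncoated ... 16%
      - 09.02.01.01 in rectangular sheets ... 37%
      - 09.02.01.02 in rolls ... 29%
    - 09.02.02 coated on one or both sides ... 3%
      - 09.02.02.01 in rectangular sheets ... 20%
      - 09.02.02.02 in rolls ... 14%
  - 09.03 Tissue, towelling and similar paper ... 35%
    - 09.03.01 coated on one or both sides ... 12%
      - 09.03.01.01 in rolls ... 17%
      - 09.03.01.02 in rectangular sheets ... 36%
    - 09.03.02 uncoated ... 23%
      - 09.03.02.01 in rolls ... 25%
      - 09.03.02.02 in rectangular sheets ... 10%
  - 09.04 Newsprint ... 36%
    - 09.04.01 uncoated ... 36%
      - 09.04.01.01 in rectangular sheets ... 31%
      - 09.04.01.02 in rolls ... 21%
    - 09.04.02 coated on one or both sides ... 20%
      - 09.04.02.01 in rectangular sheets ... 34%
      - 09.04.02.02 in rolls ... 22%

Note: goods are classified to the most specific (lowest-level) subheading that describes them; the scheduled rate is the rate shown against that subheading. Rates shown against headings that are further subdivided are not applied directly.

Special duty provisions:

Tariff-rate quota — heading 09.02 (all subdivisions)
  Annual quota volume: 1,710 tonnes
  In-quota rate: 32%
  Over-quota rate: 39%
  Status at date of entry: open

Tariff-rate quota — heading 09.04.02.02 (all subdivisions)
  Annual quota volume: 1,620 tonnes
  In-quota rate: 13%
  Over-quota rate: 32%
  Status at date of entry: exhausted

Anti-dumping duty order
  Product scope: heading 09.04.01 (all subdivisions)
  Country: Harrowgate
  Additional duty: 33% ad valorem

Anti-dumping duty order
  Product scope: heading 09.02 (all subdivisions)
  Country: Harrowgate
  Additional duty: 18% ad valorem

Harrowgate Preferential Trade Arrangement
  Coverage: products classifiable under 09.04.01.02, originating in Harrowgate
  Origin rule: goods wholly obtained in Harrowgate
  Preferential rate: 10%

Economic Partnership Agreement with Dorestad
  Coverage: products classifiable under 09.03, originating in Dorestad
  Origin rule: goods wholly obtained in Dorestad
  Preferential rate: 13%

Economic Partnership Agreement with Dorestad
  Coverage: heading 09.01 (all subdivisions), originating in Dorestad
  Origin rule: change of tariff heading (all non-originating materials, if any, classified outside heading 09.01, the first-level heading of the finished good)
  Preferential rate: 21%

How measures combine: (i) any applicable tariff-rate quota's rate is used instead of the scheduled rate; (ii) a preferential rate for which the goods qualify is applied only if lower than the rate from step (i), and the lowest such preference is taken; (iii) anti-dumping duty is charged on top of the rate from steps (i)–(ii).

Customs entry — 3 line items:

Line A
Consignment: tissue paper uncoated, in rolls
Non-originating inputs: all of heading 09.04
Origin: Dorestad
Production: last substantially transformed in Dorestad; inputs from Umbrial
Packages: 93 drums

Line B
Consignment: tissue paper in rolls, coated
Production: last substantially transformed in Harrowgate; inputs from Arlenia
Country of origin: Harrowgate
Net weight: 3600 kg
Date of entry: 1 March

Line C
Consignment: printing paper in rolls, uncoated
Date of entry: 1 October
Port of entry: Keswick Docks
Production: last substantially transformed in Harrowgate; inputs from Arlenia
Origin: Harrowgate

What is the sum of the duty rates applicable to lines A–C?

92%

Line A: tissue paper → 09.03; uncoated → 09.03.02; in rolls → 09.03.02.01. Scheduled 25%. Dorestad agreement on 09.03: not wholly obtained; Dorestad agreement on 09.01: 09.03.02.01 not covered. → 25%.
Line B: tissue paper → 09.03; coated → 09.03.01; in rolls → 09.03.01.01. Scheduled 17%. Harrowgate agreement on 09.04.01.02: 09.03.01.01 not covered. → 17%.
Line C: printing paper → 09.02; uncoated → 09.02.01; in rolls → 09.02.01.02. Scheduled 29%. quota on 09.02 open → in-quota 32%; Harrowgate agreement on 09.04.01.02: 09.02.01.02 not covered; anti-dumping (Harrowgate, 09.02): +18%; total 32% + 18% = 50%. → 50%.
Sum: 25% + 17% + 50% = 92%.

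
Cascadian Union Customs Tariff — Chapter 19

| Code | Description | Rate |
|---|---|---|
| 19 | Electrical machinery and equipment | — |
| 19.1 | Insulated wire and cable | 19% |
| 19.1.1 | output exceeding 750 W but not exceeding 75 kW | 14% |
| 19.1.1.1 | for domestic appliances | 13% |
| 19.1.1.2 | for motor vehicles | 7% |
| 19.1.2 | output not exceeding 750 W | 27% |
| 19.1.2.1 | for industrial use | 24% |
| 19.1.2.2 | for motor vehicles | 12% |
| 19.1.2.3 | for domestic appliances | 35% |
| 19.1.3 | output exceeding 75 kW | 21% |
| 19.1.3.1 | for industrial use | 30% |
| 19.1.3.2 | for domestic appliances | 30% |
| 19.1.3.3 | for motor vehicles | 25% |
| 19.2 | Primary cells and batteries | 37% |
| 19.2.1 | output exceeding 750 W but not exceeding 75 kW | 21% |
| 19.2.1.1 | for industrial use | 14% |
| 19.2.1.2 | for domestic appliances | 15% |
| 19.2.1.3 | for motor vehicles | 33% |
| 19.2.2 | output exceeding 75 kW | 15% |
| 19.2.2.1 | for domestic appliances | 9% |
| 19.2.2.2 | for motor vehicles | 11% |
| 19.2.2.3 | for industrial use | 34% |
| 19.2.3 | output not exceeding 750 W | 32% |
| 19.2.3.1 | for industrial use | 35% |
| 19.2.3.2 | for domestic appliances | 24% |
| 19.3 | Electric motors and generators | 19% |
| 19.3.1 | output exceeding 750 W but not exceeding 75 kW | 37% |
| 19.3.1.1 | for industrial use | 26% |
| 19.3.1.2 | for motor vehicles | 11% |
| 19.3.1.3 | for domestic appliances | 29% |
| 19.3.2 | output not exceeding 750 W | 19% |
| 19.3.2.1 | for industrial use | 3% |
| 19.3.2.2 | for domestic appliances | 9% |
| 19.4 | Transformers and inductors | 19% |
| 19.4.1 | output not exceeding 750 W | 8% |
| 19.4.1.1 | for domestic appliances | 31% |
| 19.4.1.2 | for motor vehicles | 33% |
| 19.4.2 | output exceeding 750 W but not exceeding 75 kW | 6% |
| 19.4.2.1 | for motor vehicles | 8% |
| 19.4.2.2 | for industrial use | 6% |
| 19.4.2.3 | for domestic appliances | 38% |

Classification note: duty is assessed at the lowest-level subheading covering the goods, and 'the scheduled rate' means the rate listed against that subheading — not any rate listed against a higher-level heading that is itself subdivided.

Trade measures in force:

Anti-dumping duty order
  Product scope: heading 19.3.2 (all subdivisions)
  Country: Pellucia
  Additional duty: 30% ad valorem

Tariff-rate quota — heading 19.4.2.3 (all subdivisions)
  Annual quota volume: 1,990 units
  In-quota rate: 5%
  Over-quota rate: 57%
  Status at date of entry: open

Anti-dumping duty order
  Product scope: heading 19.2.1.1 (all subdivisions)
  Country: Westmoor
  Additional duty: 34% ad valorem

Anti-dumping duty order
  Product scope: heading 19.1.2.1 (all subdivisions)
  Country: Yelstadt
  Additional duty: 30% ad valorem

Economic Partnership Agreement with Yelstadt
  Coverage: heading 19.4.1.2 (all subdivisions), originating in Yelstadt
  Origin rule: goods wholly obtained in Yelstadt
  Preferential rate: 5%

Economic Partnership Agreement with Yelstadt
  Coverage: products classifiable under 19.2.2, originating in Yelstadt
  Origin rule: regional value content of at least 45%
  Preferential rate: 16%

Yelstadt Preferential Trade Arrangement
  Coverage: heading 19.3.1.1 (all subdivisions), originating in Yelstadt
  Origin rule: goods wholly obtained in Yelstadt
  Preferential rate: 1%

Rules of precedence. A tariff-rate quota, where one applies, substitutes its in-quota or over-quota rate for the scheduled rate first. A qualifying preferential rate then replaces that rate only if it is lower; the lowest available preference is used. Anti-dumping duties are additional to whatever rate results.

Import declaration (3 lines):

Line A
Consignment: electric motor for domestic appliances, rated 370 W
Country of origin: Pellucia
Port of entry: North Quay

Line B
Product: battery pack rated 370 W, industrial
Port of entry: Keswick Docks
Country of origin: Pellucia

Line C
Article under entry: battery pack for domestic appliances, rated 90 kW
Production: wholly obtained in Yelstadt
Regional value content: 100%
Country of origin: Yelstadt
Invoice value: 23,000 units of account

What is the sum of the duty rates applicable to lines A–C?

83%

Line A: electric motor → 19.3; rated 370 W → 19.3.2; for domestic appliances → 19.3.2.2. Scheduled 9%. anti-dumping (Pellucia, 19.3.2): +30%; total 9% + 30% = 39%. → 39%.
Line B: battery pack → 19.2; rated 370 W → 19.2.3; industrial → 19.2.3.1. Scheduled 35%. No special measure applies. → 35%.
Line C: battery pack → 19.2; rated 90 kW → 19.2.2; for domestic appliances → 19.2.2.1. Scheduled 9%. Yelstadt agreement on 19.4.1.2: 19.2.2.1 not covered; Yelstadt agreement on 19.2.2: RVC ≥ 45% → 16% available; Yelstadt agreement on 19.3.1.1: 19.2.2.1 not covered; preference 16% not lower than 9% → no reduction. → 9%.
Sum: 39% + 35% + 9% = 83%.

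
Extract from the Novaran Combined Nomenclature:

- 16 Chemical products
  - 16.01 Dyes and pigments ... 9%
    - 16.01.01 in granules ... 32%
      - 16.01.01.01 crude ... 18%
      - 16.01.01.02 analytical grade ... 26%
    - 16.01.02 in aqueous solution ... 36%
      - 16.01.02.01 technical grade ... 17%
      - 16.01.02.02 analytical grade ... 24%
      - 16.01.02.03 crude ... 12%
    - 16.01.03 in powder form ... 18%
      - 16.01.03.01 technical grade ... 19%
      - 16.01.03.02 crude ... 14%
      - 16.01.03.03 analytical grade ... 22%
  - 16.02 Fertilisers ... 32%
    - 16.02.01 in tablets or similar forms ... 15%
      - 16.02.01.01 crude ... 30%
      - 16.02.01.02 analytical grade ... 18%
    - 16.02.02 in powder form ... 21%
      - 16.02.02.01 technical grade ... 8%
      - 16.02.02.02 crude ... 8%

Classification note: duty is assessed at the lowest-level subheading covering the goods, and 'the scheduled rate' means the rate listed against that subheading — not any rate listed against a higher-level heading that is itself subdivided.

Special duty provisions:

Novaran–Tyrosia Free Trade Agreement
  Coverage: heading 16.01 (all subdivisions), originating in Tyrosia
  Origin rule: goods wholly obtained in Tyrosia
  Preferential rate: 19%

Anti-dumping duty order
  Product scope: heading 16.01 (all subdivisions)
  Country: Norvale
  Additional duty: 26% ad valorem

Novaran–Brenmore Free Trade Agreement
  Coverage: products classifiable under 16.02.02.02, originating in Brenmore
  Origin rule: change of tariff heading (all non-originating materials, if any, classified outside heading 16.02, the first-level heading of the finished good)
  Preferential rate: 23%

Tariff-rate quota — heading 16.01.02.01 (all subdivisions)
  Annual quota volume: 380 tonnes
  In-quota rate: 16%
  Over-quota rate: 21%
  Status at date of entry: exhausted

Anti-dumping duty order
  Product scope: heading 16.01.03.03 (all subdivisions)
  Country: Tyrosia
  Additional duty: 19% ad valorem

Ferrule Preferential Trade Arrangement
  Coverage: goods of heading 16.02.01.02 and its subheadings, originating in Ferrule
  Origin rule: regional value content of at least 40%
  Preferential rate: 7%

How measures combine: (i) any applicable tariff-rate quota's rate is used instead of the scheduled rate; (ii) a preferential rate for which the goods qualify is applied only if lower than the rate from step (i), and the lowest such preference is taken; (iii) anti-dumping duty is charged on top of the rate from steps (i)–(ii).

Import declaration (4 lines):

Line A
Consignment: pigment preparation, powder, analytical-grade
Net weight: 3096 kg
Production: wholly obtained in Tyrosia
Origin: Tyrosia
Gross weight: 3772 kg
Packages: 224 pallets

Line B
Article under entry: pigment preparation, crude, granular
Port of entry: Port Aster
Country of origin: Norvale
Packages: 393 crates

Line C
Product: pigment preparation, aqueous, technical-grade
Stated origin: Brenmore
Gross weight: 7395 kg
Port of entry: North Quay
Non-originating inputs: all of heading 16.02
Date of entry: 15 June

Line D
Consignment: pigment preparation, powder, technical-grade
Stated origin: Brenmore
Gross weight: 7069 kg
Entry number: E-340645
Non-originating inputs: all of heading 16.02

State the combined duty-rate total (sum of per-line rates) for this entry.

122%

Line A: pigment → 16.01; powder → 16.01.03; analytical-grade → 16.01.03.03. Scheduled 22%. Tyrosia agreement on 16.01: wholly obtained → 19% available; preferential 19%; anti-dumping (Tyrosia, 16.01.03.03): +19%; total 19% + 19% = 38%. → 38%.
Line B: pigment → 16.01; granular → 16.01.01; crude → 16.01.01.01. Scheduled 18%. anti-dumping (Norvale, 16.01): +26%; total 18% + 26% = 44%. → 44%.
Line C: pigment → 16.01; aqueous → 16.01.02; technical-grade → 16.01.02.01. Scheduled 17%. quota on 16.01.02.01 exhausted → over-quota 21%; Brenmore agreement on 16.02.02.02: 16.01.02.01 not covered. → 21%.
Line D: pigment → 16.01; powder → 16.01.03; technical-grade → 16.01.03.01. Scheduled 19%. Brenmore agreement on 16.02.02.02: 16.01.03.01 not covered. → 19%.
Sum: 38% + 44% + 21% + 19% = 122%.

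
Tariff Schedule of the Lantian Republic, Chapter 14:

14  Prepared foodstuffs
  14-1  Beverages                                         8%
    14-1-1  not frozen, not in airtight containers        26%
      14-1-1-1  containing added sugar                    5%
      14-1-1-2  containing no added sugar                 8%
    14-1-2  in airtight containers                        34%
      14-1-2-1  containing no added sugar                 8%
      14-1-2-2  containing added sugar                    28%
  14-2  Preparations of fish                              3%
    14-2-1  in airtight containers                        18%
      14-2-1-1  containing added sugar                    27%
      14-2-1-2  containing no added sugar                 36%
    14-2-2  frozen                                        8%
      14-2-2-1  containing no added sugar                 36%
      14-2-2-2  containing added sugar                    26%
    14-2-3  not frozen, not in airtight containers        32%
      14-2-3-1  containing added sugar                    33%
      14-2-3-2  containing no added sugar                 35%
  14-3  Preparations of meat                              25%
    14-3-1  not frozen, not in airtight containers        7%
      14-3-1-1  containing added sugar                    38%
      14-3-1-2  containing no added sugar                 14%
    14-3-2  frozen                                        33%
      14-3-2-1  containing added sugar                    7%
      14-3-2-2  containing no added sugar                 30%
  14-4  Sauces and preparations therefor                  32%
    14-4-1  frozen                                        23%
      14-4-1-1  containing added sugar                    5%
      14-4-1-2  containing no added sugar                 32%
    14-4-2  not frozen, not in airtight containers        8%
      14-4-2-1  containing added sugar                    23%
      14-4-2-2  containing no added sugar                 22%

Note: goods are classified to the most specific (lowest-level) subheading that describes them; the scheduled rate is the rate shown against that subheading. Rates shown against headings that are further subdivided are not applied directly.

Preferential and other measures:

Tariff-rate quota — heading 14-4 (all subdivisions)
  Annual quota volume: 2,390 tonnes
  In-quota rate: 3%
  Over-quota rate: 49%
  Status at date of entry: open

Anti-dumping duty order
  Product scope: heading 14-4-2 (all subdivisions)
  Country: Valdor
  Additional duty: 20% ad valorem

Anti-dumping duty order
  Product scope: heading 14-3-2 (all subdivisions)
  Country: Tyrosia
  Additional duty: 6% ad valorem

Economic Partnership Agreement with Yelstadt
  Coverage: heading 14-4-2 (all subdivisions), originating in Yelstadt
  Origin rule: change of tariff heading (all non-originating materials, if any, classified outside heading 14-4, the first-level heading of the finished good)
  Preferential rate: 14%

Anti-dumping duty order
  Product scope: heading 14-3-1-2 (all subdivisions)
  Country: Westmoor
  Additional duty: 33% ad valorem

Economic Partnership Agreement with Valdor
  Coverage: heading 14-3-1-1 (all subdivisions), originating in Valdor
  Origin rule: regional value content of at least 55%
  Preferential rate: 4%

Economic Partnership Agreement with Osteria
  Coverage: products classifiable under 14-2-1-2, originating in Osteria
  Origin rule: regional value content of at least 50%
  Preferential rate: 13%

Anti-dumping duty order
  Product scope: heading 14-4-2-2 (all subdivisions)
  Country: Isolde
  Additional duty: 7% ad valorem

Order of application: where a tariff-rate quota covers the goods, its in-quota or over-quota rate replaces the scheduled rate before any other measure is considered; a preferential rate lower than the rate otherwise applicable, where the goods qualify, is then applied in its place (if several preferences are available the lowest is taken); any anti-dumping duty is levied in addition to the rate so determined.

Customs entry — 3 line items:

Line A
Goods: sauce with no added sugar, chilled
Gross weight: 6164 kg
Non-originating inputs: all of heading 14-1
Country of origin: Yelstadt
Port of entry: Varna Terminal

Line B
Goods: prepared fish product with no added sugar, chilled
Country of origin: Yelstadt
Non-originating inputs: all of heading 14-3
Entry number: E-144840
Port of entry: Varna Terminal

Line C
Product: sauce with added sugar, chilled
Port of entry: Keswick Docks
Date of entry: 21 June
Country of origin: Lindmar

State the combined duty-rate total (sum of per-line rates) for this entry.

41%

Line A: sauce → 14-4; chilled → 14-4-2; with no added sugar → 14-4-2-2. Scheduled 22%. quota on 14-4 open → in-quota 3%; Yelstadt agreement on 14-4-2: CTH met → 14% available; preference 14% not lower than 3% → no reduction. → 3%.
Line B: prepared fish product → 14-2; chilled → 14-2-3; with no added sugar → 14-2-3-2. Scheduled 35%. Yelstadt agreement on 14-4-2: 14-2-3-2 not covered. → 35%.
Line C: sauce → 14-4; chilled → 14-4-2; with added sugar → 14-4-2-1. Scheduled 23%. quota on 14-4 open → in-quota 3%. → 3%.
Sum: 3% + 35% + 3% = 41%.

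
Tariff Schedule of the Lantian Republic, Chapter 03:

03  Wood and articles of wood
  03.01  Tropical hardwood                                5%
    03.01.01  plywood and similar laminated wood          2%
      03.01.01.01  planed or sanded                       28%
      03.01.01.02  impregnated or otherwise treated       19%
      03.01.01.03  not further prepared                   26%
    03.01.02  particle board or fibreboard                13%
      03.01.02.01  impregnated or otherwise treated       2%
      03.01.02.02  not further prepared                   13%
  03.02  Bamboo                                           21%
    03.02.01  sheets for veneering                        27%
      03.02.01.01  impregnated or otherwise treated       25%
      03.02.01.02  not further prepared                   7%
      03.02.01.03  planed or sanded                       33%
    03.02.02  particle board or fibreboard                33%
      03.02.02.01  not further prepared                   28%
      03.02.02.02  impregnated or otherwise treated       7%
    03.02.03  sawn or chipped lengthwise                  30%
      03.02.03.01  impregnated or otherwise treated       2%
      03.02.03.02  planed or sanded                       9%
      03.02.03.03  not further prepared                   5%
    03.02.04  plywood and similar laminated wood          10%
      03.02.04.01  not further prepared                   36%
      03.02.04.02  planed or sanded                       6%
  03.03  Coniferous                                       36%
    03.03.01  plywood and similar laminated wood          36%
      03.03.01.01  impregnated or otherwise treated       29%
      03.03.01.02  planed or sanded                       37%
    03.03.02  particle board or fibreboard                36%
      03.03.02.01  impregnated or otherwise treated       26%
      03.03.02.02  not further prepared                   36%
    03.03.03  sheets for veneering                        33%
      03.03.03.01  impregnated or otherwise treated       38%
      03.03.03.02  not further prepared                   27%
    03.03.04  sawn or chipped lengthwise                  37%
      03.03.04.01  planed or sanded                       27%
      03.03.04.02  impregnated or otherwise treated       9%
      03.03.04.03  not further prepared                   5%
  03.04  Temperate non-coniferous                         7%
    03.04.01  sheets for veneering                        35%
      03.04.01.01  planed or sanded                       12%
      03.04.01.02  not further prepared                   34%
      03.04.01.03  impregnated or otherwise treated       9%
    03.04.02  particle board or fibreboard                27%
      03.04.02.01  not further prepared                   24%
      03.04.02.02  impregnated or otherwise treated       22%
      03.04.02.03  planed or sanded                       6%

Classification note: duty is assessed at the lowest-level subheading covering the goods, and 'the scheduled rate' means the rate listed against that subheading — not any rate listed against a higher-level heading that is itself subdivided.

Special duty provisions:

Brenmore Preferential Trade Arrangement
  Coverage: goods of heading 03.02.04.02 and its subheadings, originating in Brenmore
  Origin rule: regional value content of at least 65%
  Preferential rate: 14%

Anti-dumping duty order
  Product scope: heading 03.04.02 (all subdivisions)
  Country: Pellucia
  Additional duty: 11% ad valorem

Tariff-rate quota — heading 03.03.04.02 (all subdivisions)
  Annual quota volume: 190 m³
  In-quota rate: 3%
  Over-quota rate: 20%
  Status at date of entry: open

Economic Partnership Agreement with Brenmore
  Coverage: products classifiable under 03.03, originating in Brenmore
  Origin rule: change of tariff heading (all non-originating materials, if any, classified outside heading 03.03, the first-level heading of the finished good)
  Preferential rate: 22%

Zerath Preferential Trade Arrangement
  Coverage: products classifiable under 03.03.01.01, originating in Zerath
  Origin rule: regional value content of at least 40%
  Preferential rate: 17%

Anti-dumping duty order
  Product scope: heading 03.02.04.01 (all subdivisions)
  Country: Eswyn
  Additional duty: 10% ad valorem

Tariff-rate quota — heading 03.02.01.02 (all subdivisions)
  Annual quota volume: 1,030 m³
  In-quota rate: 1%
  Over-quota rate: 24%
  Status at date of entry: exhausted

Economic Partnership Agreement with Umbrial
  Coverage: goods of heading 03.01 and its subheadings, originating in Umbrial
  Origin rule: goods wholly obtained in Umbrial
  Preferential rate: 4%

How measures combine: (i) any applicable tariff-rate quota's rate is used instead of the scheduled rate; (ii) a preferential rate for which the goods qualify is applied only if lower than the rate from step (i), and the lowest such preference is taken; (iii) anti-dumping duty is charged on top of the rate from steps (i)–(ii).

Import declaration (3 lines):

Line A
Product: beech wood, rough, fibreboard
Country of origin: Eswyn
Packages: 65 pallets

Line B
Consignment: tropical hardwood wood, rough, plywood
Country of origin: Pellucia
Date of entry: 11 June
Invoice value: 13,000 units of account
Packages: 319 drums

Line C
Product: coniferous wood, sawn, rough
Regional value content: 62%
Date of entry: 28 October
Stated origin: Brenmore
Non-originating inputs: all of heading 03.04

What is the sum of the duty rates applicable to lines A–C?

55%

Line A: beech → 03.04; fibreboard → 03.04.02; rough → 03.04.02.01. Scheduled 24%. No special measure applies. → 24%.
Line B: tropical hardwood → 03.01; plywood → 03.01.01; rough → 03.01.01.03. Scheduled 26%. No special measure applies. → 26%.
Line C: coniferous → 03.03; sawn → 03.03.04; rough → 03.03.04.03. Scheduled 5%. Brenmore agreement on 03.02.04.02: 03.03.04.03 not covered; Brenmore agreement on 03.03: CTH met → 22% available; preference 22% not lower than 5% → no reduction. → 5%.
Sum: 24% + 26% + 5% = 55%.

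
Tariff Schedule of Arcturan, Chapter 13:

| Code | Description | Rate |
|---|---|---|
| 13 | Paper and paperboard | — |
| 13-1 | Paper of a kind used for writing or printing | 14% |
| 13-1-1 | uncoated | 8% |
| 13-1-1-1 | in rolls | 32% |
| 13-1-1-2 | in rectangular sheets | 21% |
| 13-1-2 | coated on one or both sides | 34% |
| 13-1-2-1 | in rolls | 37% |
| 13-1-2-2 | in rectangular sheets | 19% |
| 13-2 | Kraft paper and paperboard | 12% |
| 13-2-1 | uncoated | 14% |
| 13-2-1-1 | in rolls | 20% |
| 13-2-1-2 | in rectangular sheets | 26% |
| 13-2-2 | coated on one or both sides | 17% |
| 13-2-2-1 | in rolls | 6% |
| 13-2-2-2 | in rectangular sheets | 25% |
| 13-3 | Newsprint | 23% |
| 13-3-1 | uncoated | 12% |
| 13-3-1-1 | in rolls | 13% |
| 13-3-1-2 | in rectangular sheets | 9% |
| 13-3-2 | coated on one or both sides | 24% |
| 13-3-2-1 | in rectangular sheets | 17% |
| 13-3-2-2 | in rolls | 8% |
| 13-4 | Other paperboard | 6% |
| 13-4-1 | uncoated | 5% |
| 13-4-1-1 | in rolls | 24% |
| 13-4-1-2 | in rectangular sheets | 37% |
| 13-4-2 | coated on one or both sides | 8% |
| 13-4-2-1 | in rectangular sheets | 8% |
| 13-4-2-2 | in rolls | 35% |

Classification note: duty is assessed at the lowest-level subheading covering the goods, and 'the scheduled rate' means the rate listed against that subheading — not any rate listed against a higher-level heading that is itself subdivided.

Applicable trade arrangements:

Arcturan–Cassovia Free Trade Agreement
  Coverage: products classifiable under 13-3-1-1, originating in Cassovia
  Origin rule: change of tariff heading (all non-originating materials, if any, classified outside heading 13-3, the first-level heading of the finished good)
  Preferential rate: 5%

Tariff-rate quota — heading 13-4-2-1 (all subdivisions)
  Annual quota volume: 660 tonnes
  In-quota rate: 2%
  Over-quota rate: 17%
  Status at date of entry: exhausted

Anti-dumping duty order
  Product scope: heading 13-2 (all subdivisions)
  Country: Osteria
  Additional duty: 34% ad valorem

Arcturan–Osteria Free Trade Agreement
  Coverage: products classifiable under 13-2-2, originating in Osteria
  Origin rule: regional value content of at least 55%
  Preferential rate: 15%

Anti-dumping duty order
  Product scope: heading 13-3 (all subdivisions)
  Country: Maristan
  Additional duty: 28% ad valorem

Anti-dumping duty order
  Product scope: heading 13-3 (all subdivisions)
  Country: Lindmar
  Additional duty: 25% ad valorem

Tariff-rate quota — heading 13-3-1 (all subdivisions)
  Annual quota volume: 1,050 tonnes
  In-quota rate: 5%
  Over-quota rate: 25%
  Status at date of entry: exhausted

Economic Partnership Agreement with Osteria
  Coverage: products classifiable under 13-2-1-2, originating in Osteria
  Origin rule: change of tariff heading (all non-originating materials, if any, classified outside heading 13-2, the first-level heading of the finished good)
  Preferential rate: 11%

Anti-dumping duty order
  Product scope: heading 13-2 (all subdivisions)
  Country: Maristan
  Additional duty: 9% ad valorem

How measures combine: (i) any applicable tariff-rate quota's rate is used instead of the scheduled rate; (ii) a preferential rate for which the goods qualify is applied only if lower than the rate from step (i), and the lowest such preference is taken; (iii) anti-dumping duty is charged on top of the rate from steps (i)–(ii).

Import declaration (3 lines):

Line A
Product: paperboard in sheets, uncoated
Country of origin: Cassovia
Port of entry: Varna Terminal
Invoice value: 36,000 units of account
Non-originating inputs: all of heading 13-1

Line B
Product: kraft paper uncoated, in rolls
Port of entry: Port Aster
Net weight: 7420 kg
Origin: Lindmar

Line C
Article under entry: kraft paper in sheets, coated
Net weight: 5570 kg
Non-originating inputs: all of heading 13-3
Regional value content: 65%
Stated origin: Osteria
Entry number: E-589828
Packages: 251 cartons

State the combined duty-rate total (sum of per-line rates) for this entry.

106%

Line A: paperboard → 13-4; uncoated → 13-4-1; in sheets → 13-4-1-2. Scheduled 37%. Cassovia agreement on 13-3-1-1: 13-4-1-2 not covered. → 37%.
Line B: kraft paper → 13-2; uncoated → 13-2-1; in rolls → 13-2-1-1. Scheduled 20%. No special measure applies. → 20%.
Line C: kraft paper → 13-2; coated → 13-2-2; in sheets → 13-2-2-2. Scheduled 25%. Osteria agreement on 13-2-2: RVC ≥ 55% → 15% available; Osteria agreement on 13-2-1-2: 13-2-2-2 not covered; preferential 15%; anti-dumping (Osteria, 13-2): +34%; total 15% + 34% = 49%. → 49%.
Sum: 37% + 20% + 49% = 106%.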